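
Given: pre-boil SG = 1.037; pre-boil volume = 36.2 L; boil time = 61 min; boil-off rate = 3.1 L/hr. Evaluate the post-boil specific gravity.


V_post = V_pre − rate·(t/60);  SG_post = 1 + (SG_pre−1)·V_pre/V_post
V_post = 36.2 − 3.1·(61/60) = 33.0483
SG_post = 1 + (1.037 − 1)·36.2/33.0483

1.0405


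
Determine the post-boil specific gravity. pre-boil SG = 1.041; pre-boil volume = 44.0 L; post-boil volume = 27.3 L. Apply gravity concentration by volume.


SG_post = 1 + (SG_pre − 1)·V_pre/V_post
pts_pre = (1.041 − 1)·1000 = 41.0000
pts_post = 41.0000·44.0/27.3 = 66.0806
SG_post = 1 + 66.0806/1000

1.0661


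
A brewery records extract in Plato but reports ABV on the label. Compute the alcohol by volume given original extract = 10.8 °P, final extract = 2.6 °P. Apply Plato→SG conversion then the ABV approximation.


SG = 259/(259 − P);  ABV = (OG − FG)·131.25
OG = 259/(259 − 10.8) = 1.0435
FG = 259/(259 − 2.6) = 1.0101
ABV = (1.0435 − 1.0101)·131.25

4.3802 % ABV


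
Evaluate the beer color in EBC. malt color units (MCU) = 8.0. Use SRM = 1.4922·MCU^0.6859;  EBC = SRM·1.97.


SRM = 1.4922·8.0^0.6859 = 6.2124
EBC = 6.2124·1.97

12.2383 EBC


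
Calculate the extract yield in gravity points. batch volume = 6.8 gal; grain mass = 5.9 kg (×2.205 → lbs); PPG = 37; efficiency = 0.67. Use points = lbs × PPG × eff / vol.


lbs = 5.9 × 2.205 = 13.0095
points = 13.0095 × 37 × 0.67 / 6.8

47.4273 points


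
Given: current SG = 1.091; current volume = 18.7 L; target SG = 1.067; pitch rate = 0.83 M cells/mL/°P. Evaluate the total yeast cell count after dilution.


V_w = V·((SG_c−1)/(SG_t−1)−1);  °P = 259 − 259/SG_t;  cells = rate·(V+V_w)·°P
V_w = 18.7·((1.091−1)/(1.067−1)−1) = 6.6985
V_final = 18.7 + 6.6985 = 25.3985
°P = 259 − 259/1.067 = 16.2634
cells = 0.83·25.3985·16.2634

342.8439 billion cells


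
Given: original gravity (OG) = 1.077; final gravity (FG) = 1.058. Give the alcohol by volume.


ABV = (OG − FG) · 131.25
ABV = (1.077 − 1.058) · 131.25

2.4937 % ABV


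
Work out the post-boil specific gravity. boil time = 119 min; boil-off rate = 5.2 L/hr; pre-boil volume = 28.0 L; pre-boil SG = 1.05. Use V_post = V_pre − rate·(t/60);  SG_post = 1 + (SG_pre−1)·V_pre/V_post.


V_post = 28.0 − 5.2·(119/60) = 17.6867
SG_post = 1 + (1.05 − 1)·28.0/17.6867

1.0792


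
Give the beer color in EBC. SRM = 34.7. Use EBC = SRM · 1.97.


EBC = 34.7 · 1.97

68.3590 EBC


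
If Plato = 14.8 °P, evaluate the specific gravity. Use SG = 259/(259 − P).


SG = 259/(259 − 14.8)

1.0606


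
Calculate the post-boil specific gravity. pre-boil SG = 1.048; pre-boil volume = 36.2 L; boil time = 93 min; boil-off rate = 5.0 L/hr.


V_post = V_pre − rate·(t/60);  SG_post = 1 + (SG_pre−1)·V_pre/V_post
V_post = 36.2 − 5.0·(93/60) = 28.4500
SG_post = 1 + (1.048 − 1)·36.2/28.4500

1.0611


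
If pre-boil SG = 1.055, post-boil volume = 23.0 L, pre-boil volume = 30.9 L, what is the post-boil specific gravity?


SG_post = 1 + (SG_pre − 1)·V_pre/V_post
pts_pre = (1.055 − 1)·1000 = 55.0000
pts_post = 55.0000·30.9/23.0 = 73.8913
SG_post = 1 + 73.8913/1000

1.0739


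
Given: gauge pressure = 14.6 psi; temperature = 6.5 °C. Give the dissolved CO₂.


vols = (P + 14.695)·(0.01821 + 0.09011·e^(−0.04·T))
vols = (14.6 + 14.695)·(0.01821 + 0.09011·e^(−0.04·6.5))

2.5689 volumes


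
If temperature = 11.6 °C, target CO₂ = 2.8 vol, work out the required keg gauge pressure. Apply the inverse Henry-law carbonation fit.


psi = vols/(0.01821 + 0.09011·e^(−0.04·T)) − 14.695
psi = 2.8/(0.01821 + 0.09011·e^(−0.04·11.6)) − 14.695

22.7042 psi


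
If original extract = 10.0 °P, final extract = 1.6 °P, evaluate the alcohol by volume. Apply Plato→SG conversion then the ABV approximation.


SG = 259/(259 − P);  ABV = (OG − FG)·131.25
OG = 259/(259 − 10.0) = 1.0402
FG = 259/(259 − 1.6) = 1.0062
ABV = (1.0402 − 1.0062)·131.25

4.4552 % ABV


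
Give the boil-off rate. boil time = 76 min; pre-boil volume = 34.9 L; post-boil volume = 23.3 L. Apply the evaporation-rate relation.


rate = (V_pre − V_post) / (t_min/60)
rate = (34.9 − 23.3) / (76/60)

9.1579 L/hr


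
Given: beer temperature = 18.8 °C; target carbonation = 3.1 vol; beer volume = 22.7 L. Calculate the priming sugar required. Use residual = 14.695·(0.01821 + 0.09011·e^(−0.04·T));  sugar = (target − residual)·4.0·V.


residual = 14.695·(0.01821 + 0.09011·e^(−0.04·18.8)) = 0.8918
sugar = (3.1 − 0.8918)·4.0·22.7

200.5011 g


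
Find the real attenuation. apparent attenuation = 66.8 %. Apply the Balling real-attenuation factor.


RA = AA · 0.8192
RA = 66.8 · 0.8192

54.7226 %


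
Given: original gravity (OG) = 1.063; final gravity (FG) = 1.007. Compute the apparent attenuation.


AA = (OG − FG)/(OG − 1) · 100
AA = (1.063 − 1.007)/(1.063 − 1) · 100

88.8889 %


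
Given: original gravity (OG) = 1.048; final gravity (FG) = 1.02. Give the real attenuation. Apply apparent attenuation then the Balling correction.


AA = (OG−FG)/(OG−1)·100;  RA = AA·0.8192
AA = (1.048 − 1.02)/(1.048 − 1)·100 = 58.3333
RA = 58.3333·0.8192

47.7867 %


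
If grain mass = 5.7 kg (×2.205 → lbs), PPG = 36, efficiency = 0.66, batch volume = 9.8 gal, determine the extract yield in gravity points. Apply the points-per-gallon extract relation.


points = lbs × PPG × eff / vol
lbs = 5.7 × 2.205 = 12.5685
points = 12.5685 × 36 × 0.66 / 9.8

30.4722 points


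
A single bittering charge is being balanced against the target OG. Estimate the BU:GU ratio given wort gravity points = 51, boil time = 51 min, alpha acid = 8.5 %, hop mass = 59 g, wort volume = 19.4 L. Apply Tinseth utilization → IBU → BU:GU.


U = 1.65·0.000125^(GP/1000)·(1−e^(−0.04t))/4.15;  IBU = (α/100)·m·U·1000/V;  BU:GU = IBU/GP
U = 1.65·0.000125^(51/1000)·(1−e^(−0.04·51))/4.15 = 0.2187
IBU = (8.5/100)·59·0.2187·1000/19.4 = 56.5396
BU:GU = 56.5396/51

1.1086


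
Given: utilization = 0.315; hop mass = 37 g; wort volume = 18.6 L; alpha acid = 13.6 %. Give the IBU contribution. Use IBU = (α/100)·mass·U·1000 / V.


IBU = (13.6/100)·37·0.315·1000 / 18.6

85.2194 IBU


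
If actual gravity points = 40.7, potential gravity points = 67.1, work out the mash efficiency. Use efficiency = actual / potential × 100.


efficiency = 40.7 / 67.1 × 100

60.6557 %


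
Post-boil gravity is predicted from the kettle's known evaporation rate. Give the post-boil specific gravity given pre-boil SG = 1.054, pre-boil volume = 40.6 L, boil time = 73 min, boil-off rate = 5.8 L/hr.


V_post = V_pre − rate·(t/60);  SG_post = 1 + (SG_pre−1)·V_pre/V_post
V_post = 40.6 − 5.8·(73/60) = 33.5433
SG_post = 1 + (1.054 − 1)·40.6/33.5433

1.0654


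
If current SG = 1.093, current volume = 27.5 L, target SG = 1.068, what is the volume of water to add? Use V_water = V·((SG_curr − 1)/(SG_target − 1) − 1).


V_water = 27.5·((1.093 − 1)/(1.068 − 1) − 1)

10.1103 L


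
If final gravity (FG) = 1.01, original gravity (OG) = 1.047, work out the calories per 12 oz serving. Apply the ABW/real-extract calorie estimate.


ABW = (OG−FG)·131.25·0.79/FG;  °P = 259 − 259/SG (for OG→OE and FG→AE);  RE = 0.1808·OE + 0.8192·AE;  Cal = (6.9·ABW + 4·(RE−0.1))·FG·3.55
ABW = (1.047 − 1.01)·131.25·0.79/1.01 = 3.7985
OE = 259 − 259/1.047 = 11.6266 °P
AE = 259 − 259/1.01 = 2.5644 °P
RE = 0.1808·11.6266 + 0.8192·2.5644 = 4.2028 °P
Cal = (6.9·3.7985 + 4·(4.2028−0.1))·1.01·3.55

152.8159 kcal


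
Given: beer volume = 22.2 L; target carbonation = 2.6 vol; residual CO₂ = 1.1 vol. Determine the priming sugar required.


sugar = (target − residual)·4.0·V
sugar = (2.6 − 1.1)·4.0·22.2

133.2000 g


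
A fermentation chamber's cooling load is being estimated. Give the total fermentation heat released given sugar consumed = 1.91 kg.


Q = m_sugar · 590 kJ/kg
Q = 1.91 · 590

1126.9000 kJ


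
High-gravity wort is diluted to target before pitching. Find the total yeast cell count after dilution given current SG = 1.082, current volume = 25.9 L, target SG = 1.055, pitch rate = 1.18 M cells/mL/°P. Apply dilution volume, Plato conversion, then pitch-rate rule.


V_w = V·((SG_c−1)/(SG_t−1)−1);  °P = 259 − 259/SG_t;  cells = rate·(V+V_w)·°P
V_w = 25.9·((1.082−1)/(1.055−1)−1) = 12.7145
V_final = 25.9 + 12.7145 = 38.6145
°P = 259 − 259/1.055 = 13.5024
cells = 1.18·38.6145·13.5024

615.2377 billion cells


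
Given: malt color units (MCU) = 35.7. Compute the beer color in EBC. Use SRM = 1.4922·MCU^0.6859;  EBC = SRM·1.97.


SRM = 1.4922·35.7^0.6859 = 17.3301
EBC = 17.3301·1.97

34.1404 EBC


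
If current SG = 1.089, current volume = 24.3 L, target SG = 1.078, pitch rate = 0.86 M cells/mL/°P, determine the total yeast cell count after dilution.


V_w = V·((SG_c−1)/(SG_t−1)−1);  °P = 259 − 259/SG_t;  cells = rate·(V+V_w)·°P
V_w = 24.3·((1.089−1)/(1.078−1)−1) = 3.4269
V_final = 24.3 + 3.4269 = 27.7269
°P = 259 − 259/1.078 = 18.7403
cells = 0.86·27.7269·18.7403

446.8644 billion cells


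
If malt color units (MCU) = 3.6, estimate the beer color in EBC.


SRM = 1.4922·MCU^0.6859;  EBC = SRM·1.97
SRM = 1.4922·3.6^0.6859 = 3.5925
EBC = 3.5925·1.97

7.0772 EBC


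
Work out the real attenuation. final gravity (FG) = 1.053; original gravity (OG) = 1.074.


AA = (OG−FG)/(OG−1)·100;  RA = AA·0.8192
AA = (1.074 − 1.053)/(1.074 − 1)·100 = 28.3784
RA = 28.3784·0.8192

23.2476 %


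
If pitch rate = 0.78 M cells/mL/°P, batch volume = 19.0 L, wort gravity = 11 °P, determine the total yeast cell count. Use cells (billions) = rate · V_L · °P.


cells = 0.78 · 19.0 · 11

163.0200 billion cells


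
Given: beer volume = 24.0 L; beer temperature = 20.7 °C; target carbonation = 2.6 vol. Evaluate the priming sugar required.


residual = 14.695·(0.01821 + 0.09011·e^(−0.04·T));  sugar = (target − residual)·4.0·V
residual = 14.695·(0.01821 + 0.09011·e^(−0.04·20.7)) = 0.8462
sugar = (2.6 − 0.8462)·4.0·24.0

168.3692 g


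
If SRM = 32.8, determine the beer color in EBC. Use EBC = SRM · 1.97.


EBC = 32.8 · 1.97

64.6160 EBC


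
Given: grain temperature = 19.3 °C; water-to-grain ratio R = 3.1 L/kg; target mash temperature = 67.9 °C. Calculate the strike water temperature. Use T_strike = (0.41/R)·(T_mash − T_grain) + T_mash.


T_strike = (0.41/3.1)·(67.9 − 19.3) + 67.9

74.3277 °C


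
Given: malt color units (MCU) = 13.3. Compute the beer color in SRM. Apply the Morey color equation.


SRM = 1.4922 · MCU^0.6859
SRM = 1.4922 · 13.3^0.6859

8.8039 SRM


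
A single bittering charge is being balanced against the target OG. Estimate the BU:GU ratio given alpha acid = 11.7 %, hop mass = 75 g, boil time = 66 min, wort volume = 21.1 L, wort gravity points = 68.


U = 1.65·0.000125^(GP/1000)·(1−e^(−0.04t))/4.15;  IBU = (α/100)·m·U·1000/V;  BU:GU = IBU/GP
U = 1.65·0.000125^(68/1000)·(1−e^(−0.04·66))/4.15 = 0.2004
IBU = (11.7/100)·75·0.2004·1000/21.1 = 83.3369
BU:GU = 83.3369/68

1.2255


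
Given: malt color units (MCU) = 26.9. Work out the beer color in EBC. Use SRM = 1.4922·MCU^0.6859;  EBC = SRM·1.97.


SRM = 1.4922·26.9^0.6859 = 14.2723
EBC = 14.2723·1.97

28.1164 EBC


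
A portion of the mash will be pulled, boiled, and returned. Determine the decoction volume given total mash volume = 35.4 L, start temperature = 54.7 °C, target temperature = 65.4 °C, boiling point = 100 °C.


V_dec = V_total·(T_target − T_start)/(T_boil − T_start)
V_dec = 35.4·(65.4 − 54.7)/(100 − 54.7)

8.3616 L


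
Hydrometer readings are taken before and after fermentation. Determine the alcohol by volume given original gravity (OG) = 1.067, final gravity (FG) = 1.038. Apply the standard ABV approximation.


ABV = (OG − FG) · 131.25
ABV = (1.067 − 1.038) · 131.25

3.8062 % ABV


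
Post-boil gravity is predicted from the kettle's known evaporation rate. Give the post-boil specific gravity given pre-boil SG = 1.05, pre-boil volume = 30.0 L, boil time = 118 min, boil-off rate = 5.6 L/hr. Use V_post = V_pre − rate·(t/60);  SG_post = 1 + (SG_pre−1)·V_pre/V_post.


V_post = 30.0 − 5.6·(118/60) = 18.9867
SG_post = 1 + (1.05 − 1)·30.0/18.9867

1.0790


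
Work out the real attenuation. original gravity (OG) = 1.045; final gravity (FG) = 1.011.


AA = (OG−FG)/(OG−1)·100;  RA = AA·0.8192
AA = (1.045 − 1.011)/(1.045 − 1)·100 = 75.5556
RA = 75.5556·0.8192

61.8951 %


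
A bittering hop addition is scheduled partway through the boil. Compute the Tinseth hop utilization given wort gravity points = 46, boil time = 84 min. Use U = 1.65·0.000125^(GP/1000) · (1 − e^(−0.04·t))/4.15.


bigness = 1.65·0.000125^(46/1000) = 1.0913
boil_factor = (1 − e^(−0.04·84))/4.15 = 0.2326
U = 1.0913 · 0.2326

0.2538


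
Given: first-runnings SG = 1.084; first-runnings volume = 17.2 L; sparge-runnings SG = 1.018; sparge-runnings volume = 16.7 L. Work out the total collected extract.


total = Σ (SG_i − 1)·1000·V_i
first = (1.084 − 1)·1000·17.2 = 1444.8000
sparge = (1.018 − 1)·1000·16.7 = 300.6000
total = 1444.8000 + 300.6000

1745.4000 gravity·L


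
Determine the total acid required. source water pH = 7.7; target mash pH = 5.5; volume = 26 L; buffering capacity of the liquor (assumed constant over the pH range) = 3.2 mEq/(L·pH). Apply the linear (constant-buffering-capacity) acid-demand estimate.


acid = buffering capacity · (pH_source − pH_target) · V
acid = 3.2 · (7.7 − 5.5) · 26

183.0400 mEq


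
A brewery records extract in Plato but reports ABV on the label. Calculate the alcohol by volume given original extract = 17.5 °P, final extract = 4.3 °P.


SG = 259/(259 − P);  ABV = (OG − FG)·131.25
OG = 259/(259 − 17.5) = 1.0725
FG = 259/(259 − 4.3) = 1.0169
ABV = (1.0725 − 1.0169)·131.25

7.2950 % ABV


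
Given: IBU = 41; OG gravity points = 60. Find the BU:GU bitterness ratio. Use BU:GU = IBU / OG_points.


BU:GU = 41 / 60

0.6833


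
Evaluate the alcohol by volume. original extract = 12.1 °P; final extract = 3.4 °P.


SG = 259/(259 − P);  ABV = (OG − FG)·131.25
OG = 259/(259 − 12.1) = 1.0490
FG = 259/(259 − 3.4) = 1.0133
ABV = (1.0490 − 1.0133)·131.25

4.6864 % ABV


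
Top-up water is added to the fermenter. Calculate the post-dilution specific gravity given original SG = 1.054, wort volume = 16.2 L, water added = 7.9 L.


SG_new = 1 + (SG_old − 1)·V_old/(V_old + V_water)
pts = (1.054 − 1)·1000·16.2/(16.2 + 7.9) = 36.2988
SG_new = 1 + 36.2988/1000

1.0363


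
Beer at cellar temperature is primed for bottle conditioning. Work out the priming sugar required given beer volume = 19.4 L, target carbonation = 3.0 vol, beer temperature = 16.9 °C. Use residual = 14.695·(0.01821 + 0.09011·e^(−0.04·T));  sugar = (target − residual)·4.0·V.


residual = 14.695·(0.01821 + 0.09011·e^(−0.04·16.9)) = 0.9411
sugar = (3.0 − 0.9411)·4.0·19.4

159.7683 g


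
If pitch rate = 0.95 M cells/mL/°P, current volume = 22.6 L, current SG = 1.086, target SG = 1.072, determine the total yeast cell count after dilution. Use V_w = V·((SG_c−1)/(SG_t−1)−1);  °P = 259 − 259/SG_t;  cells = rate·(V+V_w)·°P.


V_w = 22.6·((1.086−1)/(1.072−1)−1) = 4.3944
V_final = 22.6 + 4.3944 = 26.9944
°P = 259 − 259/1.072 = 17.3955
cells = 0.95·26.9944·17.3955

446.1033 billion cells


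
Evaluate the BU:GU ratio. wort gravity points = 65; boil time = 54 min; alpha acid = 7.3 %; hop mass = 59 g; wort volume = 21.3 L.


U = 1.65·0.000125^(GP/1000)·(1−e^(−0.04t))/4.15;  IBU = (α/100)·m·U·1000/V;  BU:GU = IBU/GP
U = 1.65·0.000125^(65/1000)·(1−e^(−0.04·54))/4.15 = 0.1961
IBU = (7.3/100)·59·0.1961·1000/21.3 = 39.6565
BU:GU = 39.6565/65

0.6101


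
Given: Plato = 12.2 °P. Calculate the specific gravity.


SG = 259/(259 − P)
SG = 259/(259 − 12.2)

1.0494


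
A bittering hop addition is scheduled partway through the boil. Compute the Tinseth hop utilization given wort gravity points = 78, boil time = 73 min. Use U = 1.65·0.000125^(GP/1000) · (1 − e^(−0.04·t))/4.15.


bigness = 1.65·0.000125^(78/1000) = 0.8185
boil_factor = (1 − e^(−0.04·73))/4.15 = 0.2280
U = 0.8185 · 0.2280

0.1866


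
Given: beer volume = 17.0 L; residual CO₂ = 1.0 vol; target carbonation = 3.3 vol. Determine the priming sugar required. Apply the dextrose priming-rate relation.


sugar = (target − residual)·4.0·V
sugar = (3.3 − 1.0)·4.0·17.0

156.4000 g


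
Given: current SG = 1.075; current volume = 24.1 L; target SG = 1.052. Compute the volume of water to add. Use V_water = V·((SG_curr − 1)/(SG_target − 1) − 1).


V_water = 24.1·((1.075 − 1)/(1.052 − 1) − 1)

10.6596 L


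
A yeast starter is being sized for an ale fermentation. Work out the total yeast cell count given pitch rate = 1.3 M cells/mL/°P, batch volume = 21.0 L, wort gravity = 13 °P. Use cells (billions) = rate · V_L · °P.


cells = 1.3 · 21.0 · 13

354.9000 billion cells


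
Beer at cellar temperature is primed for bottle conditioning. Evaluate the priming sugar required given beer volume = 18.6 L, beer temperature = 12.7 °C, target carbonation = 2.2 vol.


residual = 14.695·(0.01821 + 0.09011·e^(−0.04·T));  sugar = (target − residual)·4.0·V
residual = 14.695·(0.01821 + 0.09011·e^(−0.04·12.7)) = 1.0643
sugar = (2.2 − 1.0643)·4.0·18.6

84.4928 g


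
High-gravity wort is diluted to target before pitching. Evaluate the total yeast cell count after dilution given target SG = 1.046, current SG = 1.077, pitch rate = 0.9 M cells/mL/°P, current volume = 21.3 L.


V_w = V·((SG_c−1)/(SG_t−1)−1);  °P = 259 − 259/SG_t;  cells = rate·(V+V_w)·°P
V_w = 21.3·((1.077−1)/(1.046−1)−1) = 14.3543
V_final = 21.3 + 14.3543 = 35.6543
°P = 259 − 259/1.046 = 11.3901
cells = 0.9·35.6543·11.3901

365.4946 billion cells


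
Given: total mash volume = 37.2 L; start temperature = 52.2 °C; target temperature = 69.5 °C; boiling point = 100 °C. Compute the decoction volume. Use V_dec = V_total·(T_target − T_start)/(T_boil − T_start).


V_dec = 37.2·(69.5 − 52.2)/(100 − 52.2)

13.4636 L


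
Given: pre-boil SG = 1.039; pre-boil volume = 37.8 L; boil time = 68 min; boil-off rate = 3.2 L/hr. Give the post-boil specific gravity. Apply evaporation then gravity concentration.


V_post = V_pre − rate·(t/60);  SG_post = 1 + (SG_pre−1)·V_pre/V_post
V_post = 37.8 − 3.2·(68/60) = 34.1733
SG_post = 1 + (1.039 − 1)·37.8/34.1733

1.0431


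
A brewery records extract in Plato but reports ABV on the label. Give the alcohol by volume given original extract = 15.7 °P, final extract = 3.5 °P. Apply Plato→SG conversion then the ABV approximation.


SG = 259/(259 − P);  ABV = (OG − FG)·131.25
OG = 259/(259 − 15.7) = 1.0645
FG = 259/(259 − 3.5) = 1.0137
ABV = (1.0645 − 1.0137)·131.25

6.6715 % ABV


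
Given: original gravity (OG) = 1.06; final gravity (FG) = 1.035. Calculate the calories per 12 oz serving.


ABW = (OG−FG)·131.25·0.79/FG;  °P = 259 − 259/SG (for OG→OE and FG→AE);  RE = 0.1808·OE + 0.8192·AE;  Cal = (6.9·ABW + 4·(RE−0.1))·FG·3.55
ABW = (1.06 − 1.035)·131.25·0.79/1.035 = 2.5045
OE = 259 − 259/1.06 = 14.6604 °P
AE = 259 − 259/1.035 = 8.7585 °P
RE = 0.1808·14.6604 + 0.8192·8.7585 = 9.8255 °P
Cal = (6.9·2.5045 + 4·(9.8255−0.1))·1.035·3.55

206.4316 kcal


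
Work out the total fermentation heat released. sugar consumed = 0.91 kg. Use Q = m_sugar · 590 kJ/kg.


Q = 0.91 · 590

536.9000 kJ


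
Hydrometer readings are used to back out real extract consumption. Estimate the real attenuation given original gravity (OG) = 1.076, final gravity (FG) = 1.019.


AA = (OG−FG)/(OG−1)·100;  RA = AA·0.8192
AA = (1.076 − 1.019)/(1.076 − 1)·100 = 75.0000
RA = 75.0000·0.8192

61.4400 %


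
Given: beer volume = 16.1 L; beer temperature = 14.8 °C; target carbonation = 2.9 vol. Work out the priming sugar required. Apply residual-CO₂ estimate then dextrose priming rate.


residual = 14.695·(0.01821 + 0.09011·e^(−0.04·T));  sugar = (target − residual)·4.0·V
residual = 14.695·(0.01821 + 0.09011·e^(−0.04·14.8)) = 1.0002
sugar = (2.9 − 1.0002)·4.0·16.1

122.3503 g


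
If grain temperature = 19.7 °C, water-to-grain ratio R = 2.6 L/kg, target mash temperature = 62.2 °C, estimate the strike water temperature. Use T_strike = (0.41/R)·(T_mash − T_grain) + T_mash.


T_strike = (0.41/2.6)·(62.2 − 19.7) + 62.2

68.9019 °C


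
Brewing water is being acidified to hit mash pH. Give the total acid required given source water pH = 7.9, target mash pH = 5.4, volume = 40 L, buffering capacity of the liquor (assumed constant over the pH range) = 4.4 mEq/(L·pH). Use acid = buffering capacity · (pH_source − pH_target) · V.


acid = 4.4 · (7.9 − 5.4) · 40

440.0000 mEq


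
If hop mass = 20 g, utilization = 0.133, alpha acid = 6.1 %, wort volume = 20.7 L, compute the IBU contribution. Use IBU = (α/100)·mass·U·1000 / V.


IBU = (6.1/100)·20·0.133·1000 / 20.7

7.8386 IBU


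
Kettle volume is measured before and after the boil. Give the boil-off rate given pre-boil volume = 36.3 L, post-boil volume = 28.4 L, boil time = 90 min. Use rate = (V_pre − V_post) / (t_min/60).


rate = (36.3 − 28.4) / (90/60)

5.2667 L/hr


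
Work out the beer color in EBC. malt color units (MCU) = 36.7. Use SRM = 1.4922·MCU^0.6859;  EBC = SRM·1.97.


SRM = 1.4922·36.7^0.6859 = 17.6617
EBC = 17.6617·1.97

34.7935 EBC


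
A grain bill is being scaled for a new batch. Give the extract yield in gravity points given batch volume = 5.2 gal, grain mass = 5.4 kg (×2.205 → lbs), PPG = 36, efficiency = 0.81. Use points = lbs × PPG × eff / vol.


lbs = 5.4 × 2.205 = 11.9070
points = 11.9070 × 36 × 0.81 / 5.2

66.7708 points


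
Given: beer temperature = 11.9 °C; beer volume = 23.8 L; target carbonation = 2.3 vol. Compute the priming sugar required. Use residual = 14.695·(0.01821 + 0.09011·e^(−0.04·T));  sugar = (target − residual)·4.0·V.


residual = 14.695·(0.01821 + 0.09011·e^(−0.04·11.9)) = 1.0903
sugar = (2.3 − 1.0903)·4.0·23.8

115.1680 g


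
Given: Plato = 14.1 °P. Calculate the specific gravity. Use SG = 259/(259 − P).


SG = 259/(259 − 14.1)

1.0576


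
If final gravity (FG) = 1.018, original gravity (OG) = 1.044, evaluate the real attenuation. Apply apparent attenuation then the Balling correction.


AA = (OG−FG)/(OG−1)·100;  RA = AA·0.8192
AA = (1.044 − 1.018)/(1.044 − 1)·100 = 59.0909
RA = 59.0909·0.8192

48.4073 %


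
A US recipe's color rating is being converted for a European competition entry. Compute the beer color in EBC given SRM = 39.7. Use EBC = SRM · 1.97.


EBC = 39.7 · 1.97

78.2090 EBC


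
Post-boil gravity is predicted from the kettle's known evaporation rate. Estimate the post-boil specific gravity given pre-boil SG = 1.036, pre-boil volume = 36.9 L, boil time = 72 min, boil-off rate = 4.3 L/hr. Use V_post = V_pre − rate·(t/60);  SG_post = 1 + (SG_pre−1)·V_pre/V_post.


V_post = 36.9 − 4.3·(72/60) = 31.7400
SG_post = 1 + (1.036 − 1)·36.9/31.7400

1.0419


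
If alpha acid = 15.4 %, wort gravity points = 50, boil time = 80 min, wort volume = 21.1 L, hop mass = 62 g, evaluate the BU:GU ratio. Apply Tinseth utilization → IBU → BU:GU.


U = 1.65·0.000125^(GP/1000)·(1−e^(−0.04t))/4.15;  IBU = (α/100)·m·U·1000/V;  BU:GU = IBU/GP
U = 1.65·0.000125^(50/1000)·(1−e^(−0.04·80))/4.15 = 0.2433
IBU = (15.4/100)·62·0.2433·1000/21.1 = 110.1127
BU:GU = 110.1127/50

2.2023


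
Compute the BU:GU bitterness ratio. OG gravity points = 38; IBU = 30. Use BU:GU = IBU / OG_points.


BU:GU = 30 / 38

0.7895


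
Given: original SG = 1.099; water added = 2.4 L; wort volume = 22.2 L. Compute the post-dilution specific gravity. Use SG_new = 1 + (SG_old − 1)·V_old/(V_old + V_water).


pts = (1.099 − 1)·1000·22.2/(22.2 + 2.4) = 89.3415
SG_new = 1 + 89.3415/1000

1.0893


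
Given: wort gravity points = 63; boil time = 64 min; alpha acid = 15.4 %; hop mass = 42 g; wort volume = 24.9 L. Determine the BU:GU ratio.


U = 1.65·0.000125^(GP/1000)·(1−e^(−0.04t))/4.15;  IBU = (α/100)·m·U·1000/V;  BU:GU = IBU/GP
U = 1.65·0.000125^(63/1000)·(1−e^(−0.04·64))/4.15 = 0.2083
IBU = (15.4/100)·42·0.2083·1000/24.9 = 54.0966
BU:GU = 54.0966/63

0.8587


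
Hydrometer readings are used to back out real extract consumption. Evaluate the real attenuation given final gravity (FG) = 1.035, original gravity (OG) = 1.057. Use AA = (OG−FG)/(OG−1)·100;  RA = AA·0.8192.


AA = (1.057 − 1.035)/(1.057 − 1)·100 = 38.5965
RA = 38.5965·0.8192

31.6182 %


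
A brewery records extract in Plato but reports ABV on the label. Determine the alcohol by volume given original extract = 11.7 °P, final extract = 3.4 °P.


SG = 259/(259 − P);  ABV = (OG − FG)·131.25
OG = 259/(259 − 11.7) = 1.0473
FG = 259/(259 − 3.4) = 1.0133
ABV = (1.0473 − 1.0133)·131.25

4.4637 % ABV


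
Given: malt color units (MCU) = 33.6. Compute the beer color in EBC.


SRM = 1.4922·MCU^0.6859;  EBC = SRM·1.97
SRM = 1.4922·33.6^0.6859 = 16.6243
EBC = 16.6243·1.97

32.7499 EBC


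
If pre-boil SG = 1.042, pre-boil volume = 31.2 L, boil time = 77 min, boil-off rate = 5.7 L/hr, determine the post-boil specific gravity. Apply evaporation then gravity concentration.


V_post = V_pre − rate·(t/60);  SG_post = 1 + (SG_pre−1)·V_pre/V_post
V_post = 31.2 − 5.7·(77/60) = 23.8850
SG_post = 1 + (1.042 − 1)·31.2/23.8850

1.0549


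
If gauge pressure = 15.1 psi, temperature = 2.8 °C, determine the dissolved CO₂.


vols = (P + 14.695)·(0.01821 + 0.09011·e^(−0.04·T))
vols = (15.1 + 14.695)·(0.01821 + 0.09011·e^(−0.04·2.8))

2.9429 volumes


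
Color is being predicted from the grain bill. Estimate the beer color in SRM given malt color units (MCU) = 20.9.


SRM = 1.4922 · MCU^0.6859
SRM = 1.4922 · 20.9^0.6859

12.0037 SRM


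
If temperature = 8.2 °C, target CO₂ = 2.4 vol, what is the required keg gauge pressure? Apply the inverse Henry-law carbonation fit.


psi = vols/(0.01821 + 0.09011·e^(−0.04·T)) − 14.695
psi = 2.4/(0.01821 + 0.09011·e^(−0.04·8.2)) − 14.695

14.1783 psi


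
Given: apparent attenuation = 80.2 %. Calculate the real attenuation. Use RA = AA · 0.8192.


RA = 80.2 · 0.8192

65.6998 %


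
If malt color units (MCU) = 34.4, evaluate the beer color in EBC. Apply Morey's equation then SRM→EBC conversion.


SRM = 1.4922·MCU^0.6859;  EBC = SRM·1.97
SRM = 1.4922·34.4^0.6859 = 16.8948
EBC = 16.8948·1.97

33.2827 EBC


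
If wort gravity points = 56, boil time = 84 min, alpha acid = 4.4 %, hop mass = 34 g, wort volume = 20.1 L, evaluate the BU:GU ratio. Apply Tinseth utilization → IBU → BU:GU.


U = 1.65·0.000125^(GP/1000)·(1−e^(−0.04t))/4.15;  IBU = (α/100)·m·U·1000/V;  BU:GU = IBU/GP
U = 1.65·0.000125^(56/1000)·(1−e^(−0.04·84))/4.15 = 0.2320
IBU = (4.4/100)·34·0.2320·1000/20.1 = 17.2681
BU:GU = 17.2681/56

0.3084


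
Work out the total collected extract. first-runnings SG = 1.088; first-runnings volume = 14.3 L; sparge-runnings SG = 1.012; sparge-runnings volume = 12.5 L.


total = Σ (SG_i − 1)·1000·V_i
first = (1.088 − 1)·1000·14.3 = 1258.4000
sparge = (1.012 − 1)·1000·12.5 = 150.0000
total = 1258.4000 + 150.0000

1408.4000 gravity·L


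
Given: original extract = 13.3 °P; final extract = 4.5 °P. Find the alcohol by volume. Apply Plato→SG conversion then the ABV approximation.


SG = 259/(259 − P);  ABV = (OG − FG)·131.25
OG = 259/(259 − 13.3) = 1.0541
FG = 259/(259 − 4.5) = 1.0177
ABV = (1.0541 − 1.0177)·131.25

4.7840 % ABV


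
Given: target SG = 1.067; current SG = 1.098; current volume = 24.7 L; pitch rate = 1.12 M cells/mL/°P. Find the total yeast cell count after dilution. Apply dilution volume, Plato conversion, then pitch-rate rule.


V_w = V·((SG_c−1)/(SG_t−1)−1);  °P = 259 − 259/SG_t;  cells = rate·(V+V_w)·°P
V_w = 24.7·((1.098−1)/(1.067−1)−1) = 11.4284
V_final = 24.7 + 11.4284 = 36.1284
°P = 259 − 259/1.067 = 16.2634
cells = 1.12·36.1284·16.2634

658.0765 billion cells


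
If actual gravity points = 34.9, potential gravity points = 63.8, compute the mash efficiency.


efficiency = actual / potential × 100
efficiency = 34.9 / 63.8 × 100

54.7022 %


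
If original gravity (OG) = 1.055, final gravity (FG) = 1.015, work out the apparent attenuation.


AA = (OG − FG)/(OG − 1) · 100
AA = (1.055 − 1.015)/(1.055 − 1) · 100

72.7273 %


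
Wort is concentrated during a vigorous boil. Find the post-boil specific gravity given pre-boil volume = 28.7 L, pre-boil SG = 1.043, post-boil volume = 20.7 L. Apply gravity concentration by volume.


SG_post = 1 + (SG_pre − 1)·V_pre/V_post
pts_pre = (1.043 − 1)·1000 = 43.0000
pts_post = 43.0000·28.7/20.7 = 59.6184
SG_post = 1 + 59.6184/1000

1.0596


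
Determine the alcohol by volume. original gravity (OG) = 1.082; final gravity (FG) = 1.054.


ABV = (OG − FG) · 131.25
ABV = (1.082 − 1.054) · 131.25

3.6750 % ABV


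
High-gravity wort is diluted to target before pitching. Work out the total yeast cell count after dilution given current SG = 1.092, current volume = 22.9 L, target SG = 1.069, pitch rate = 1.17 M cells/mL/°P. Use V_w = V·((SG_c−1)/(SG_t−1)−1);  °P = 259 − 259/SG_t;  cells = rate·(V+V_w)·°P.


V_w = 22.9·((1.092−1)/(1.069−1)−1) = 7.6333
V_final = 22.9 + 7.6333 = 30.5333
°P = 259 − 259/1.069 = 16.7175
cells = 1.17·30.5333·16.7175

597.2157 billion cells


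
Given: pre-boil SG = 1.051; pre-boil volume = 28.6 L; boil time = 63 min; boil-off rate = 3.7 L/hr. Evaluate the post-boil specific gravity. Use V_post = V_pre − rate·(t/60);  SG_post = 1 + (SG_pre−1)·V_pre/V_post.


V_post = 28.6 − 3.7·(63/60) = 24.7150
SG_post = 1 + (1.051 − 1)·28.6/24.7150

1.0590


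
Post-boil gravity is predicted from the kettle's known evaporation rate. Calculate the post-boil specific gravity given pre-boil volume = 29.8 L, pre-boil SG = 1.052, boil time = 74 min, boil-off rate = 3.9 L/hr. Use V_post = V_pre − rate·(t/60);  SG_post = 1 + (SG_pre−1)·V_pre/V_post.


V_post = 29.8 − 3.9·(74/60) = 24.9900
SG_post = 1 + (1.052 − 1)·29.8/24.9900

1.0620


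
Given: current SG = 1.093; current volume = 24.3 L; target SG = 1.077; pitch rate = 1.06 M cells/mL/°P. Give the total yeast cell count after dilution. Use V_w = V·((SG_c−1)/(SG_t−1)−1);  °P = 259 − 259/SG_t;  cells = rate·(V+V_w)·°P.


V_w = 24.3·((1.093−1)/(1.077−1)−1) = 5.0494
V_final = 24.3 + 5.0494 = 29.3494
°P = 259 − 259/1.077 = 18.5172
cells = 1.06·29.3494·18.5172

576.0752 billion cells


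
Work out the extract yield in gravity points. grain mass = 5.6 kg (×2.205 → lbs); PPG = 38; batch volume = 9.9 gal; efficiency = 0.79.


points = lbs × PPG × eff / vol
lbs = 5.6 × 2.205 = 12.3480
points = 12.3480 × 38 × 0.79 / 9.9

37.4431 points


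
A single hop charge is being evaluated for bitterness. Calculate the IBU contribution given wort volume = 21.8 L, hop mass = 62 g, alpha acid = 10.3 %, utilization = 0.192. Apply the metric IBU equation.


IBU = (α/100)·mass·U·1000 / V
IBU = (10.3/100)·62·0.192·1000 / 21.8

56.2437 IBU


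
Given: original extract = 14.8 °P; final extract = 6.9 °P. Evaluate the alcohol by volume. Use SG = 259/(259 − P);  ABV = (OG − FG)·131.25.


OG = 259/(259 − 14.8) = 1.0606
FG = 259/(259 − 6.9) = 1.0274
ABV = (1.0606 − 1.0274)·131.25

4.3622 % ABV


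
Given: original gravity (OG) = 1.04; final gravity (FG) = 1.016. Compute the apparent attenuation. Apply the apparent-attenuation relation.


AA = (OG − FG)/(OG − 1) · 100
AA = (1.04 − 1.016)/(1.04 − 1) · 100

60.0000 %


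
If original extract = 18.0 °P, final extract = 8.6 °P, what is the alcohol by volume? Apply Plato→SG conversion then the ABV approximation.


SG = 259/(259 − P);  ABV = (OG − FG)·131.25
OG = 259/(259 − 18.0) = 1.0747
FG = 259/(259 − 8.6) = 1.0343
ABV = (1.0747 − 1.0343)·131.25

5.2951 % ABV


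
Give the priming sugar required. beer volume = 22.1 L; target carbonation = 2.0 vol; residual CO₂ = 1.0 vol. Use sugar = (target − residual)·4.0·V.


sugar = (2.0 − 1.0)·4.0·22.1

88.4000 g


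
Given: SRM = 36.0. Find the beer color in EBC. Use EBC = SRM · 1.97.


EBC = 36.0 · 1.97

70.9200 EBC


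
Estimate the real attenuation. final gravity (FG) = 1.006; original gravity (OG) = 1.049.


AA = (OG−FG)/(OG−1)·100;  RA = AA·0.8192
AA = (1.049 − 1.006)/(1.049 − 1)·100 = 87.7551
RA = 87.7551·0.8192

71.8890 %


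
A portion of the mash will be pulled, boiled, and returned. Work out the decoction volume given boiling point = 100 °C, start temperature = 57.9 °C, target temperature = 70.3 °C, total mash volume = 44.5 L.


V_dec = V_total·(T_target − T_start)/(T_boil − T_start)
V_dec = 44.5·(70.3 − 57.9)/(100 − 57.9)

13.1069 L


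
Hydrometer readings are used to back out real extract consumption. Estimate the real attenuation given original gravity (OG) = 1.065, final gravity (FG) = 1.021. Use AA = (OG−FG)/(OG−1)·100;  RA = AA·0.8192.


AA = (1.065 − 1.021)/(1.065 − 1)·100 = 67.6923
RA = 67.6923·0.8192

55.4535 %


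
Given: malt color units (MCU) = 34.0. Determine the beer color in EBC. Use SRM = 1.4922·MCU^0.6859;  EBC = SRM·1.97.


SRM = 1.4922·34.0^0.6859 = 16.7598
EBC = 16.7598·1.97

33.0168 EBC


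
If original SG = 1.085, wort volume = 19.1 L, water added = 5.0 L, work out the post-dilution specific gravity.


SG_new = 1 + (SG_old − 1)·V_old/(V_old + V_water)
pts = (1.085 − 1)·1000·19.1/(19.1 + 5.0) = 67.3651
SG_new = 1 + 67.3651/1000

1.0674


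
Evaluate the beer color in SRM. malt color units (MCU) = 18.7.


SRM = 1.4922 · MCU^0.6859
SRM = 1.4922 · 18.7^0.6859

11.1220 SRM


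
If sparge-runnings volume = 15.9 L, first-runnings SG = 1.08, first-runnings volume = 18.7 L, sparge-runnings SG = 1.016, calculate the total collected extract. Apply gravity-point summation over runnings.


total = Σ (SG_i − 1)·1000·V_i
first = (1.08 − 1)·1000·18.7 = 1496.0000
sparge = (1.016 − 1)·1000·15.9 = 254.4000
total = 1496.0000 + 254.4000

1750.4000 gravity·L


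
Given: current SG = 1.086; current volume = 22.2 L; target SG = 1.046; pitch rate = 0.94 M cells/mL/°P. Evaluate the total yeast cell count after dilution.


V_w = V·((SG_c−1)/(SG_t−1)−1);  °P = 259 − 259/SG_t;  cells = rate·(V+V_w)·°P
V_w = 22.2·((1.086−1)/(1.046−1)−1) = 19.3043
V_final = 22.2 + 19.3043 = 41.5043
°P = 259 − 259/1.046 = 11.3901
cells = 0.94·41.5043·11.3901

444.3727 billion cells


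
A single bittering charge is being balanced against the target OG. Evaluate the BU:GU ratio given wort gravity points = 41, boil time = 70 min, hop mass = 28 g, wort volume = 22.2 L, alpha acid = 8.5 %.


U = 1.65·0.000125^(GP/1000)·(1−e^(−0.04t))/4.15;  IBU = (α/100)·m·U·1000/V;  BU:GU = IBU/GP
U = 1.65·0.000125^(41/1000)·(1−e^(−0.04·70))/4.15 = 0.2583
IBU = (8.5/100)·28·0.2583·1000/22.2 = 27.6941
BU:GU = 27.6941/41

0.6755


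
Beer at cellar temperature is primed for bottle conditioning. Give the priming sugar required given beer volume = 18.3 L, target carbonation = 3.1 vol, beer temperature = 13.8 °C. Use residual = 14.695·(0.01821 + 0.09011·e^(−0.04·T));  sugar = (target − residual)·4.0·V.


residual = 14.695·(0.01821 + 0.09011·e^(−0.04·13.8)) = 1.0300
sugar = (3.1 − 1.0300)·4.0·18.3

151.5206 g


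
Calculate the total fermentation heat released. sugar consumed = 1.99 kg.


Q = m_sugar · 590 kJ/kg
Q = 1.99 · 590

1174.1000 kJ


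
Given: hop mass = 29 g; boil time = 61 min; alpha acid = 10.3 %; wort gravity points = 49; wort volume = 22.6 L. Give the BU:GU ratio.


U = 1.65·0.000125^(GP/1000)·(1−e^(−0.04t))/4.15;  IBU = (α/100)·m·U·1000/V;  BU:GU = IBU/GP
U = 1.65·0.000125^(49/1000)·(1−e^(−0.04·61))/4.15 = 0.2337
IBU = (10.3/100)·29·0.2337·1000/22.6 = 30.8820
BU:GU = 30.8820/49

0.6302


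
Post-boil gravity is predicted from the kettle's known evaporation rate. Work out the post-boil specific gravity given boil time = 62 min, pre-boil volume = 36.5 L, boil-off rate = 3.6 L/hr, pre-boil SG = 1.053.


V_post = V_pre − rate·(t/60);  SG_post = 1 + (SG_pre−1)·V_pre/V_post
V_post = 36.5 − 3.6·(62/60) = 32.7800
SG_post = 1 + (1.053 − 1)·36.5/32.7800

1.0590


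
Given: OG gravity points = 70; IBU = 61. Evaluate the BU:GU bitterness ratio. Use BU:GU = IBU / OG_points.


BU:GU = 61 / 70

0.8714


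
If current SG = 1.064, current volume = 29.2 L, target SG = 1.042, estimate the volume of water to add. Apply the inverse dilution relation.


V_water = V·((SG_curr − 1)/(SG_target − 1) − 1)
V_water = 29.2·((1.064 − 1)/(1.042 − 1) − 1)

15.2952 L


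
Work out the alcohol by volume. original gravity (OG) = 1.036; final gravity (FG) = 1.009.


ABV = (OG − FG) · 131.25
ABV = (1.036 − 1.009) · 131.25

3.5438 % ABV


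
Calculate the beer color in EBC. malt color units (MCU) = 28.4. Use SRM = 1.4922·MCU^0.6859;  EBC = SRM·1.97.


SRM = 1.4922·28.4^0.6859 = 14.8135
EBC = 14.8135·1.97

29.1826 EBC


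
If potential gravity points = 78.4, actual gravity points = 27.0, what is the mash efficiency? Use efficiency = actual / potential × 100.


efficiency = 27.0 / 78.4 × 100

34.4388 %


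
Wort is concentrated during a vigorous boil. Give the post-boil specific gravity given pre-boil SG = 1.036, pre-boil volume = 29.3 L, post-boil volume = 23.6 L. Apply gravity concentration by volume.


SG_post = 1 + (SG_pre − 1)·V_pre/V_post
pts_pre = (1.036 − 1)·1000 = 36.0000
pts_post = 36.0000·29.3/23.6 = 44.6949
SG_post = 1 + 44.6949/1000

1.0447


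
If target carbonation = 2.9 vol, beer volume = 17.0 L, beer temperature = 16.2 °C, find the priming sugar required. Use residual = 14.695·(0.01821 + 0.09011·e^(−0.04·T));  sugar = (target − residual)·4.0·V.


residual = 14.695·(0.01821 + 0.09011·e^(−0.04·16.2)) = 0.9603
sugar = (2.9 − 0.9603)·4.0·17.0

131.9026 g


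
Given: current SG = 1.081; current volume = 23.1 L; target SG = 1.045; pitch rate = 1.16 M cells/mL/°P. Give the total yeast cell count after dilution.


V_w = V·((SG_c−1)/(SG_t−1)−1);  °P = 259 − 259/SG_t;  cells = rate·(V+V_w)·°P
V_w = 23.1·((1.081−1)/(1.045−1)−1) = 18.4800
V_final = 23.1 + 18.4800 = 41.5800
°P = 259 − 259/1.045 = 11.1531
cells = 1.16·41.5800·11.1531

537.9457 billion cells


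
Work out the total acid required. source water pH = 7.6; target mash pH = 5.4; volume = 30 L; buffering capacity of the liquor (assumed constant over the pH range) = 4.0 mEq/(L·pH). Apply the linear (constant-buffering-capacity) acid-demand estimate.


acid = buffering capacity · (pH_source − pH_target) · V
acid = 4.0 · (7.6 − 5.4) · 30

264.0000 mEq


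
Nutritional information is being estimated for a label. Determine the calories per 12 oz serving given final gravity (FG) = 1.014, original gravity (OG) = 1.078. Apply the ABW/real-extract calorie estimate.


ABW = (OG−FG)·131.25·0.79/FG;  °P = 259 − 259/SG (for OG→OE and FG→AE);  RE = 0.1808·OE + 0.8192·AE;  Cal = (6.9·ABW + 4·(RE−0.1))·FG·3.55
ABW = (1.078 − 1.014)·131.25·0.79/1.014 = 6.5444
OE = 259 − 259/1.078 = 18.7403 °P
AE = 259 − 259/1.014 = 3.5759 °P
RE = 0.1808·18.7403 + 0.8192·3.5759 = 6.3176 °P
Cal = (6.9·6.5444 + 4·(6.3176−0.1))·1.014·3.55

252.0755 kcal
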